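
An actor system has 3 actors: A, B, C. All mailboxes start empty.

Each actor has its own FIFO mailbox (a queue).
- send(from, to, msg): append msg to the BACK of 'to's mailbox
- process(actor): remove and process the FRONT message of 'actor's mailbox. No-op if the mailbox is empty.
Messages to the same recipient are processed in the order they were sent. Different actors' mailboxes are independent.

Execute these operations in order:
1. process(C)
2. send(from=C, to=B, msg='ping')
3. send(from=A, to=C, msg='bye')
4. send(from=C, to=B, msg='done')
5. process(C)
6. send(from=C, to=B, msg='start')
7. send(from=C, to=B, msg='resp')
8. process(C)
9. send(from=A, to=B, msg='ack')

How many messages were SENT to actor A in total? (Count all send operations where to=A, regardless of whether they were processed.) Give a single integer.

Answer: 0

Derivation:
After 1 (process(C)): A:[] B:[] C:[]
After 2 (send(from=C, to=B, msg='ping')): A:[] B:[ping] C:[]
After 3 (send(from=A, to=C, msg='bye')): A:[] B:[ping] C:[bye]
After 4 (send(from=C, to=B, msg='done')): A:[] B:[ping,done] C:[bye]
After 5 (process(C)): A:[] B:[ping,done] C:[]
After 6 (send(from=C, to=B, msg='start')): A:[] B:[ping,done,start] C:[]
After 7 (send(from=C, to=B, msg='resp')): A:[] B:[ping,done,start,resp] C:[]
After 8 (process(C)): A:[] B:[ping,done,start,resp] C:[]
After 9 (send(from=A, to=B, msg='ack')): A:[] B:[ping,done,start,resp,ack] C:[]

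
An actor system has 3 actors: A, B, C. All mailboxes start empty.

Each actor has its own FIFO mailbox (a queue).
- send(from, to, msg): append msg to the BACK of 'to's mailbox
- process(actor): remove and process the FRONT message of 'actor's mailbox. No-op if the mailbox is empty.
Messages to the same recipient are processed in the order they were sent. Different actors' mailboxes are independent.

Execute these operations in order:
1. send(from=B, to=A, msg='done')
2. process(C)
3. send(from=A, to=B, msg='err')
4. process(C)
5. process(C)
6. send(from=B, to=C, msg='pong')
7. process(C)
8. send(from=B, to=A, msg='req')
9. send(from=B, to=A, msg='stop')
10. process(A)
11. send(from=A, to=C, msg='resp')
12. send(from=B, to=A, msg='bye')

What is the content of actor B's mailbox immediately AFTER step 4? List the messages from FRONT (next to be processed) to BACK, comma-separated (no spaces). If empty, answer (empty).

After 1 (send(from=B, to=A, msg='done')): A:[done] B:[] C:[]
After 2 (process(C)): A:[done] B:[] C:[]
After 3 (send(from=A, to=B, msg='err')): A:[done] B:[err] C:[]
After 4 (process(C)): A:[done] B:[err] C:[]

err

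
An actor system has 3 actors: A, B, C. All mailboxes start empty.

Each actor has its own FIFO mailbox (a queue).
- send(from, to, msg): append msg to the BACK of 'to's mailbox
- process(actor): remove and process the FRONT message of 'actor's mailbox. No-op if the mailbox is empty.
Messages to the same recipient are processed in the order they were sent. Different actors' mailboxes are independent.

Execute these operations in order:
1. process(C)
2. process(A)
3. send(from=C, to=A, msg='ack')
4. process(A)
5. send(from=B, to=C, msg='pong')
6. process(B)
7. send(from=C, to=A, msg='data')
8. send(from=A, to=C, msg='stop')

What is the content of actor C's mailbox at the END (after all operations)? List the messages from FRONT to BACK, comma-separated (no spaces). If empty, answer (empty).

After 1 (process(C)): A:[] B:[] C:[]
After 2 (process(A)): A:[] B:[] C:[]
After 3 (send(from=C, to=A, msg='ack')): A:[ack] B:[] C:[]
After 4 (process(A)): A:[] B:[] C:[]
After 5 (send(from=B, to=C, msg='pong')): A:[] B:[] C:[pong]
After 6 (process(B)): A:[] B:[] C:[pong]
After 7 (send(from=C, to=A, msg='data')): A:[data] B:[] C:[pong]
After 8 (send(from=A, to=C, msg='stop')): A:[data] B:[] C:[pong,stop]

Answer: pong,stop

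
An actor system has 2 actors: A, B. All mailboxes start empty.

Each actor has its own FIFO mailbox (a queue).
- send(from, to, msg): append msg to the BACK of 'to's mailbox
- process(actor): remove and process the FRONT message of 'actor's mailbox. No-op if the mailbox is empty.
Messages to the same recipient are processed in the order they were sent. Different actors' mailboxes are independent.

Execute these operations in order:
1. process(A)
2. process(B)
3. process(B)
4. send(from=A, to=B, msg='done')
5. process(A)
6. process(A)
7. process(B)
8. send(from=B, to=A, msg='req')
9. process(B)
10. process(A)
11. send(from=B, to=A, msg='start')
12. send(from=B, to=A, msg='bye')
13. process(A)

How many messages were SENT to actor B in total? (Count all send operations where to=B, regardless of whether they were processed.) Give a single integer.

Answer: 1

Derivation:
After 1 (process(A)): A:[] B:[]
After 2 (process(B)): A:[] B:[]
After 3 (process(B)): A:[] B:[]
After 4 (send(from=A, to=B, msg='done')): A:[] B:[done]
After 5 (process(A)): A:[] B:[done]
After 6 (process(A)): A:[] B:[done]
After 7 (process(B)): A:[] B:[]
After 8 (send(from=B, to=A, msg='req')): A:[req] B:[]
After 9 (process(B)): A:[req] B:[]
After 10 (process(A)): A:[] B:[]
After 11 (send(from=B, to=A, msg='start')): A:[start] B:[]
After 12 (send(from=B, to=A, msg='bye')): A:[start,bye] B:[]
After 13 (process(A)): A:[bye] B:[]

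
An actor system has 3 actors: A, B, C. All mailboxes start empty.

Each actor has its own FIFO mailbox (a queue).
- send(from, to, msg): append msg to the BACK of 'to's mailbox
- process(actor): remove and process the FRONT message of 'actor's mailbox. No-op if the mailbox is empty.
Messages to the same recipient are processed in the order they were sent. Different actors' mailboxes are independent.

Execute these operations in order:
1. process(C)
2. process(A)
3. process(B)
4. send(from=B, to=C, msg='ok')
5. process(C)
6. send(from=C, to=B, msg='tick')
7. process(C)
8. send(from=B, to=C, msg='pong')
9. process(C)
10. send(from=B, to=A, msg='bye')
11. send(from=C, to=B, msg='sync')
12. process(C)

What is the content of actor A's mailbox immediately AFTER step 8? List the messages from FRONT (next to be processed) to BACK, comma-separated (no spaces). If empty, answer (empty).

After 1 (process(C)): A:[] B:[] C:[]
After 2 (process(A)): A:[] B:[] C:[]
After 3 (process(B)): A:[] B:[] C:[]
After 4 (send(from=B, to=C, msg='ok')): A:[] B:[] C:[ok]
After 5 (process(C)): A:[] B:[] C:[]
After 6 (send(from=C, to=B, msg='tick')): A:[] B:[tick] C:[]
After 7 (process(C)): A:[] B:[tick] C:[]
After 8 (send(from=B, to=C, msg='pong')): A:[] B:[tick] C:[pong]

(empty)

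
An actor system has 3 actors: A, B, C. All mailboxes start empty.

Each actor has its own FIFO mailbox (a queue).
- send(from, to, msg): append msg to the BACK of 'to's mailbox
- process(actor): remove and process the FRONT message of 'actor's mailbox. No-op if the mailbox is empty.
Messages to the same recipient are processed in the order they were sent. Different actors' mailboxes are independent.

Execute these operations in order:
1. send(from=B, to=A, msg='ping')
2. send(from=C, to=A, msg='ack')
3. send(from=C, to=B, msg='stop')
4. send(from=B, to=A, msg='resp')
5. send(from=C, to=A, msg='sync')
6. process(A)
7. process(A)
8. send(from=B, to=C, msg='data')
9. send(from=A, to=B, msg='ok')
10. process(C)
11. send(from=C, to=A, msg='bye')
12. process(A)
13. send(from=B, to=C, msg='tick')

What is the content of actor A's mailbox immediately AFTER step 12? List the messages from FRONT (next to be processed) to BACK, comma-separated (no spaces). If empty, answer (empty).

After 1 (send(from=B, to=A, msg='ping')): A:[ping] B:[] C:[]
After 2 (send(from=C, to=A, msg='ack')): A:[ping,ack] B:[] C:[]
After 3 (send(from=C, to=B, msg='stop')): A:[ping,ack] B:[stop] C:[]
After 4 (send(from=B, to=A, msg='resp')): A:[ping,ack,resp] B:[stop] C:[]
After 5 (send(from=C, to=A, msg='sync')): A:[ping,ack,resp,sync] B:[stop] C:[]
After 6 (process(A)): A:[ack,resp,sync] B:[stop] C:[]
After 7 (process(A)): A:[resp,sync] B:[stop] C:[]
After 8 (send(from=B, to=C, msg='data')): A:[resp,sync] B:[stop] C:[data]
After 9 (send(from=A, to=B, msg='ok')): A:[resp,sync] B:[stop,ok] C:[data]
After 10 (process(C)): A:[resp,sync] B:[stop,ok] C:[]
After 11 (send(from=C, to=A, msg='bye')): A:[resp,sync,bye] B:[stop,ok] C:[]
After 12 (process(A)): A:[sync,bye] B:[stop,ok] C:[]

sync,bye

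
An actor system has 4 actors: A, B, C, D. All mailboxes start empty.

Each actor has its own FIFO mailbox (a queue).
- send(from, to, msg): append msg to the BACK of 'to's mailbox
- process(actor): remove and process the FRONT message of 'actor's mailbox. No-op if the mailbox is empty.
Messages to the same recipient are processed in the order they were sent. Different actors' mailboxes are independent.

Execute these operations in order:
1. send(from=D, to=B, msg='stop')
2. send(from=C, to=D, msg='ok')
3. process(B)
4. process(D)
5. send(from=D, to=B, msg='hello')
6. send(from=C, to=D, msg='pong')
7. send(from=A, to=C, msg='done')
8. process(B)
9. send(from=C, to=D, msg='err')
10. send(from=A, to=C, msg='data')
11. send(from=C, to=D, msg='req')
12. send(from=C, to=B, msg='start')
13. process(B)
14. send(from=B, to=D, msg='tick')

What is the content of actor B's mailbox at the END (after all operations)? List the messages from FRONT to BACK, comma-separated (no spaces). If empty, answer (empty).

Answer: (empty)

Derivation:
After 1 (send(from=D, to=B, msg='stop')): A:[] B:[stop] C:[] D:[]
After 2 (send(from=C, to=D, msg='ok')): A:[] B:[stop] C:[] D:[ok]
After 3 (process(B)): A:[] B:[] C:[] D:[ok]
After 4 (process(D)): A:[] B:[] C:[] D:[]
After 5 (send(from=D, to=B, msg='hello')): A:[] B:[hello] C:[] D:[]
After 6 (send(from=C, to=D, msg='pong')): A:[] B:[hello] C:[] D:[pong]
After 7 (send(from=A, to=C, msg='done')): A:[] B:[hello] C:[done] D:[pong]
After 8 (process(B)): A:[] B:[] C:[done] D:[pong]
After 9 (send(from=C, to=D, msg='err')): A:[] B:[] C:[done] D:[pong,err]
After 10 (send(from=A, to=C, msg='data')): A:[] B:[] C:[done,data] D:[pong,err]
After 11 (send(from=C, to=D, msg='req')): A:[] B:[] C:[done,data] D:[pong,err,req]
After 12 (send(from=C, to=B, msg='start')): A:[] B:[start] C:[done,data] D:[pong,err,req]
After 13 (process(B)): A:[] B:[] C:[done,data] D:[pong,err,req]
After 14 (send(from=B, to=D, msg='tick')): A:[] B:[] C:[done,data] D:[pong,err,req,tick]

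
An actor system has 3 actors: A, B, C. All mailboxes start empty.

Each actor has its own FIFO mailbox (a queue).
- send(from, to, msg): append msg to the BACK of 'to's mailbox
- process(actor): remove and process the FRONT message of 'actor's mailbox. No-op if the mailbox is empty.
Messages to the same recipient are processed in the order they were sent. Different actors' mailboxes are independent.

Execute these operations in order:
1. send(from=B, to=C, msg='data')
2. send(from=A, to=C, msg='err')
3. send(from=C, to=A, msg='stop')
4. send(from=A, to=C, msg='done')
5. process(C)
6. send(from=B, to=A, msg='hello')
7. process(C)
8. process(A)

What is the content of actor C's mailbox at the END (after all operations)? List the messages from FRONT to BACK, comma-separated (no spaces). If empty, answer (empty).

Answer: done

Derivation:
After 1 (send(from=B, to=C, msg='data')): A:[] B:[] C:[data]
After 2 (send(from=A, to=C, msg='err')): A:[] B:[] C:[data,err]
After 3 (send(from=C, to=A, msg='stop')): A:[stop] B:[] C:[data,err]
After 4 (send(from=A, to=C, msg='done')): A:[stop] B:[] C:[data,err,done]
After 5 (process(C)): A:[stop] B:[] C:[err,done]
After 6 (send(from=B, to=A, msg='hello')): A:[stop,hello] B:[] C:[err,done]
After 7 (process(C)): A:[stop,hello] B:[] C:[done]
After 8 (process(A)): A:[hello] B:[] C:[done]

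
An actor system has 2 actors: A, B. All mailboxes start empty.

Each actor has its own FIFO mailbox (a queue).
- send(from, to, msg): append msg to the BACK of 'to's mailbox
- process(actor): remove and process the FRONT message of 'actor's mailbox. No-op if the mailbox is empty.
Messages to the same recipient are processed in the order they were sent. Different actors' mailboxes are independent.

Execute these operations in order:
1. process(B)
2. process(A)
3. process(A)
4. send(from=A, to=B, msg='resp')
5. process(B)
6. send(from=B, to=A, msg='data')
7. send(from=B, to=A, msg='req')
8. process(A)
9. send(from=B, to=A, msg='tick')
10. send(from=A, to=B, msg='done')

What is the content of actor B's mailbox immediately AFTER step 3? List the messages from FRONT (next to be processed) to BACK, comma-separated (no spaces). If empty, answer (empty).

After 1 (process(B)): A:[] B:[]
After 2 (process(A)): A:[] B:[]
After 3 (process(A)): A:[] B:[]

(empty)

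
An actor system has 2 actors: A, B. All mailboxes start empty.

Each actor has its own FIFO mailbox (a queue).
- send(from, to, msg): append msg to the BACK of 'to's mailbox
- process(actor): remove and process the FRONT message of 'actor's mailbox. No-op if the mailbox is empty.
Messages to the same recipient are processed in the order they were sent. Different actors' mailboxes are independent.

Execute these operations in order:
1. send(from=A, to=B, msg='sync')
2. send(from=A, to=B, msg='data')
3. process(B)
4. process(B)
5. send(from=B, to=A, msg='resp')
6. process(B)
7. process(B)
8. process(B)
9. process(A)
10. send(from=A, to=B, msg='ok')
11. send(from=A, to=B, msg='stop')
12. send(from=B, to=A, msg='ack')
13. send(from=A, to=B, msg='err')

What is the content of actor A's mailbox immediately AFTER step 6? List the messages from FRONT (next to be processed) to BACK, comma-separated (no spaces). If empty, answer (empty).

After 1 (send(from=A, to=B, msg='sync')): A:[] B:[sync]
After 2 (send(from=A, to=B, msg='data')): A:[] B:[sync,data]
After 3 (process(B)): A:[] B:[data]
After 4 (process(B)): A:[] B:[]
After 5 (send(from=B, to=A, msg='resp')): A:[resp] B:[]
After 6 (process(B)): A:[resp] B:[]

resp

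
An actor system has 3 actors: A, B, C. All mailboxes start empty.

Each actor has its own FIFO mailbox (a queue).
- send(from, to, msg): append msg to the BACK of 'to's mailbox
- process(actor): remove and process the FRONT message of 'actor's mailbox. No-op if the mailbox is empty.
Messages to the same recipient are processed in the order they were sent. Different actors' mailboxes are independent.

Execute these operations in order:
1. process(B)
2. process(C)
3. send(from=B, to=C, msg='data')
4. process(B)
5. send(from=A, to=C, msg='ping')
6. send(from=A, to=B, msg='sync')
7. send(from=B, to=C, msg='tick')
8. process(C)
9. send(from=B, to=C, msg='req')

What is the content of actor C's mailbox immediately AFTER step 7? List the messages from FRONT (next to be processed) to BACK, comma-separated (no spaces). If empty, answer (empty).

After 1 (process(B)): A:[] B:[] C:[]
After 2 (process(C)): A:[] B:[] C:[]
After 3 (send(from=B, to=C, msg='data')): A:[] B:[] C:[data]
After 4 (process(B)): A:[] B:[] C:[data]
After 5 (send(from=A, to=C, msg='ping')): A:[] B:[] C:[data,ping]
After 6 (send(from=A, to=B, msg='sync')): A:[] B:[sync] C:[data,ping]
After 7 (send(from=B, to=C, msg='tick')): A:[] B:[sync] C:[data,ping,tick]

data,ping,tick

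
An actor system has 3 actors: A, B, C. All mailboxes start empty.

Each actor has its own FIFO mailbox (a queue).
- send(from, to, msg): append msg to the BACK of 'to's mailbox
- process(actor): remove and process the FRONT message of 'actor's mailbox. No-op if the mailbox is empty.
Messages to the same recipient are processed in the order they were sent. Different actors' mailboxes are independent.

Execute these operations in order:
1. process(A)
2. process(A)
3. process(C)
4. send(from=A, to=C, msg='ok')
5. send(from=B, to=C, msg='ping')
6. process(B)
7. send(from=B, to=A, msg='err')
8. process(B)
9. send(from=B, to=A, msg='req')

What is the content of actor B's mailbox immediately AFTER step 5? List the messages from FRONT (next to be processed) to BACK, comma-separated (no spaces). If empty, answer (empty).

After 1 (process(A)): A:[] B:[] C:[]
After 2 (process(A)): A:[] B:[] C:[]
After 3 (process(C)): A:[] B:[] C:[]
After 4 (send(from=A, to=C, msg='ok')): A:[] B:[] C:[ok]
After 5 (send(from=B, to=C, msg='ping')): A:[] B:[] C:[ok,ping]

(empty)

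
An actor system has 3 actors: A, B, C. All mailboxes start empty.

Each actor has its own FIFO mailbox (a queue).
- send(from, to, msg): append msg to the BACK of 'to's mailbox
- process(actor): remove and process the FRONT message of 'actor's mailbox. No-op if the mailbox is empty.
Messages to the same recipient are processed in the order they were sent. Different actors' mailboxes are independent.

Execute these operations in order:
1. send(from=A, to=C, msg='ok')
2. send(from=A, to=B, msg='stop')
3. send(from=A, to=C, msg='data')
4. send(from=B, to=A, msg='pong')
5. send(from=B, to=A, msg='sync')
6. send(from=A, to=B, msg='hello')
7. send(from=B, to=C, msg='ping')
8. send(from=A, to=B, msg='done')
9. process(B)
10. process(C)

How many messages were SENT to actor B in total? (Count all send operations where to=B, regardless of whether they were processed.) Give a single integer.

After 1 (send(from=A, to=C, msg='ok')): A:[] B:[] C:[ok]
After 2 (send(from=A, to=B, msg='stop')): A:[] B:[stop] C:[ok]
After 3 (send(from=A, to=C, msg='data')): A:[] B:[stop] C:[ok,data]
After 4 (send(from=B, to=A, msg='pong')): A:[pong] B:[stop] C:[ok,data]
After 5 (send(from=B, to=A, msg='sync')): A:[pong,sync] B:[stop] C:[ok,data]
After 6 (send(from=A, to=B, msg='hello')): A:[pong,sync] B:[stop,hello] C:[ok,data]
After 7 (send(from=B, to=C, msg='ping')): A:[pong,sync] B:[stop,hello] C:[ok,data,ping]
After 8 (send(from=A, to=B, msg='done')): A:[pong,sync] B:[stop,hello,done] C:[ok,data,ping]
After 9 (process(B)): A:[pong,sync] B:[hello,done] C:[ok,data,ping]
After 10 (process(C)): A:[pong,sync] B:[hello,done] C:[data,ping]

Answer: 3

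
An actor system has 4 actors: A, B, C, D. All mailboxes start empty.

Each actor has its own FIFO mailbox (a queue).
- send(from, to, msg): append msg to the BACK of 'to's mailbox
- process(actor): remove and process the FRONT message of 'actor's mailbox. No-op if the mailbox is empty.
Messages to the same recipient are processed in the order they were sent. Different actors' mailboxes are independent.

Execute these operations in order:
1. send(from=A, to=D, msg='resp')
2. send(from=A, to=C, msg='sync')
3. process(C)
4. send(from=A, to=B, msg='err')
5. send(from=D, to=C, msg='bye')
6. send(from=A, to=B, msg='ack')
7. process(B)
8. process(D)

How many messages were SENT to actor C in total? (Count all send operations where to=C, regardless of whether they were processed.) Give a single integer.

After 1 (send(from=A, to=D, msg='resp')): A:[] B:[] C:[] D:[resp]
After 2 (send(from=A, to=C, msg='sync')): A:[] B:[] C:[sync] D:[resp]
After 3 (process(C)): A:[] B:[] C:[] D:[resp]
After 4 (send(from=A, to=B, msg='err')): A:[] B:[err] C:[] D:[resp]
After 5 (send(from=D, to=C, msg='bye')): A:[] B:[err] C:[bye] D:[resp]
After 6 (send(from=A, to=B, msg='ack')): A:[] B:[err,ack] C:[bye] D:[resp]
After 7 (process(B)): A:[] B:[ack] C:[bye] D:[resp]
After 8 (process(D)): A:[] B:[ack] C:[bye] D:[]

Answer: 2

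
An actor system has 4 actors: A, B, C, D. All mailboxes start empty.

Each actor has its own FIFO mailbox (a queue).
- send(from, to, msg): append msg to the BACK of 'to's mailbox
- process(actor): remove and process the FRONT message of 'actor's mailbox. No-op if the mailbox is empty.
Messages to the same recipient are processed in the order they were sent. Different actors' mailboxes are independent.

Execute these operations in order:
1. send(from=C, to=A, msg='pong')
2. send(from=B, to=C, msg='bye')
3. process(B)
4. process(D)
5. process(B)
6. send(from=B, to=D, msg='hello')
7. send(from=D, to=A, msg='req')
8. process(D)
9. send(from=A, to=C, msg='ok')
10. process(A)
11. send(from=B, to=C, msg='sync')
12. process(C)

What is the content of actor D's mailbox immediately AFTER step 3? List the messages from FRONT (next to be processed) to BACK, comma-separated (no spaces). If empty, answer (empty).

After 1 (send(from=C, to=A, msg='pong')): A:[pong] B:[] C:[] D:[]
After 2 (send(from=B, to=C, msg='bye')): A:[pong] B:[] C:[bye] D:[]
After 3 (process(B)): A:[pong] B:[] C:[bye] D:[]

(empty)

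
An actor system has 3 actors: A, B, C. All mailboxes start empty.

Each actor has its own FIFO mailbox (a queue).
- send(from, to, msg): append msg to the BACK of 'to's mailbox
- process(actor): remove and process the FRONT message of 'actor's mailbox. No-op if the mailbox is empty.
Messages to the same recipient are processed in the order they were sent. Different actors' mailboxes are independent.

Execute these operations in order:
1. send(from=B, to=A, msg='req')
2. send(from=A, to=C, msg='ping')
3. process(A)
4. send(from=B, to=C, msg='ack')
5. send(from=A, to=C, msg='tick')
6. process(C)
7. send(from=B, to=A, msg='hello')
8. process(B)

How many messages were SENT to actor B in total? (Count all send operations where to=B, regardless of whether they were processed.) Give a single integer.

Answer: 0

Derivation:
After 1 (send(from=B, to=A, msg='req')): A:[req] B:[] C:[]
After 2 (send(from=A, to=C, msg='ping')): A:[req] B:[] C:[ping]
After 3 (process(A)): A:[] B:[] C:[ping]
After 4 (send(from=B, to=C, msg='ack')): A:[] B:[] C:[ping,ack]
After 5 (send(from=A, to=C, msg='tick')): A:[] B:[] C:[ping,ack,tick]
After 6 (process(C)): A:[] B:[] C:[ack,tick]
After 7 (send(from=B, to=A, msg='hello')): A:[hello] B:[] C:[ack,tick]
After 8 (process(B)): A:[hello] B:[] C:[ack,tick]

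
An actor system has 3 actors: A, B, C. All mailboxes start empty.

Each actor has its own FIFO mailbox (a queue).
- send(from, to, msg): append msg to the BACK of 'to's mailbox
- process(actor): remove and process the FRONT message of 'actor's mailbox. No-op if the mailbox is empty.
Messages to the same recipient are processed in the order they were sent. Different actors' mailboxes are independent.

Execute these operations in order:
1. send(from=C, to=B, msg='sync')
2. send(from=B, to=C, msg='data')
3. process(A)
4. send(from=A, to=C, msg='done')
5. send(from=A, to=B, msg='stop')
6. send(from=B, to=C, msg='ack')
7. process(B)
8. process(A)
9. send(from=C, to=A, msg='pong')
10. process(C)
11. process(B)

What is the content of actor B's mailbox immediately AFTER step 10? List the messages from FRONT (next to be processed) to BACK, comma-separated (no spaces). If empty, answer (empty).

After 1 (send(from=C, to=B, msg='sync')): A:[] B:[sync] C:[]
After 2 (send(from=B, to=C, msg='data')): A:[] B:[sync] C:[data]
After 3 (process(A)): A:[] B:[sync] C:[data]
After 4 (send(from=A, to=C, msg='done')): A:[] B:[sync] C:[data,done]
After 5 (send(from=A, to=B, msg='stop')): A:[] B:[sync,stop] C:[data,done]
After 6 (send(from=B, to=C, msg='ack')): A:[] B:[sync,stop] C:[data,done,ack]
After 7 (process(B)): A:[] B:[stop] C:[data,done,ack]
After 8 (process(A)): A:[] B:[stop] C:[data,done,ack]
After 9 (send(from=C, to=A, msg='pong')): A:[pong] B:[stop] C:[data,done,ack]
After 10 (process(C)): A:[pong] B:[stop] C:[done,ack]

stop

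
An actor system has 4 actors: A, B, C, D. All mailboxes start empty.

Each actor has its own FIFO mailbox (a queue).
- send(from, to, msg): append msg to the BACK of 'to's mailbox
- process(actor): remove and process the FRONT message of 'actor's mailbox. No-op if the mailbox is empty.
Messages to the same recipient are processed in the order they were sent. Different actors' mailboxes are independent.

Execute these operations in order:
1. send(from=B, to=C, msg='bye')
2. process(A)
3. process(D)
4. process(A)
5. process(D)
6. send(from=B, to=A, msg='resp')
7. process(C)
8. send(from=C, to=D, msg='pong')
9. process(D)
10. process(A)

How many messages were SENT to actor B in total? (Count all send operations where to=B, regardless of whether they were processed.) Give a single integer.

After 1 (send(from=B, to=C, msg='bye')): A:[] B:[] C:[bye] D:[]
After 2 (process(A)): A:[] B:[] C:[bye] D:[]
After 3 (process(D)): A:[] B:[] C:[bye] D:[]
After 4 (process(A)): A:[] B:[] C:[bye] D:[]
After 5 (process(D)): A:[] B:[] C:[bye] D:[]
After 6 (send(from=B, to=A, msg='resp')): A:[resp] B:[] C:[bye] D:[]
After 7 (process(C)): A:[resp] B:[] C:[] D:[]
After 8 (send(from=C, to=D, msg='pong')): A:[resp] B:[] C:[] D:[pong]
After 9 (process(D)): A:[resp] B:[] C:[] D:[]
After 10 (process(A)): A:[] B:[] C:[] D:[]

Answer: 0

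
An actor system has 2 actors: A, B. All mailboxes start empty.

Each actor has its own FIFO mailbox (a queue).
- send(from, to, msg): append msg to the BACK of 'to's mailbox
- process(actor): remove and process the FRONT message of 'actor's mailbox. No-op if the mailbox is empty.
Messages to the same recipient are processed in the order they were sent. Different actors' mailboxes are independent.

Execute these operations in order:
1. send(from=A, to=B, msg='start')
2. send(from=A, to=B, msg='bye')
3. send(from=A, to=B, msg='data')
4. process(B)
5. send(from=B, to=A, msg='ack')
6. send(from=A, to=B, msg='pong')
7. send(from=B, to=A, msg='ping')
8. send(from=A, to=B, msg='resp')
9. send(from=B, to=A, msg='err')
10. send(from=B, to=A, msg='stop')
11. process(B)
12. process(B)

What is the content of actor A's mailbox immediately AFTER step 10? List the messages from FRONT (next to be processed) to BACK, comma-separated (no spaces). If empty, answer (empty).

After 1 (send(from=A, to=B, msg='start')): A:[] B:[start]
After 2 (send(from=A, to=B, msg='bye')): A:[] B:[start,bye]
After 3 (send(from=A, to=B, msg='data')): A:[] B:[start,bye,data]
After 4 (process(B)): A:[] B:[bye,data]
After 5 (send(from=B, to=A, msg='ack')): A:[ack] B:[bye,data]
After 6 (send(from=A, to=B, msg='pong')): A:[ack] B:[bye,data,pong]
After 7 (send(from=B, to=A, msg='ping')): A:[ack,ping] B:[bye,data,pong]
After 8 (send(from=A, to=B, msg='resp')): A:[ack,ping] B:[bye,data,pong,resp]
After 9 (send(from=B, to=A, msg='err')): A:[ack,ping,err] B:[bye,data,pong,resp]
After 10 (send(from=B, to=A, msg='stop')): A:[ack,ping,err,stop] B:[bye,data,pong,resp]

ack,ping,err,stop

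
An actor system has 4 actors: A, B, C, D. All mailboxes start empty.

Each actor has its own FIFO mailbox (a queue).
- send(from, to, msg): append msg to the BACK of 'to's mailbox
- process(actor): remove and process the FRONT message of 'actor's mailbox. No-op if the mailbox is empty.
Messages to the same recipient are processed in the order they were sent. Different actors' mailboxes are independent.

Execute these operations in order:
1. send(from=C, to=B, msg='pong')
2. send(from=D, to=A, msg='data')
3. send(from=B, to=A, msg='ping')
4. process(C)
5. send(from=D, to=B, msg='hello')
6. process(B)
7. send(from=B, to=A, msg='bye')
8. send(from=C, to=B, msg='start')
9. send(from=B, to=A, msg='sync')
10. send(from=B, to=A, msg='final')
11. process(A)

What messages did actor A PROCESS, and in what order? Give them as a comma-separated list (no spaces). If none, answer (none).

Answer: data

Derivation:
After 1 (send(from=C, to=B, msg='pong')): A:[] B:[pong] C:[] D:[]
After 2 (send(from=D, to=A, msg='data')): A:[data] B:[pong] C:[] D:[]
After 3 (send(from=B, to=A, msg='ping')): A:[data,ping] B:[pong] C:[] D:[]
After 4 (process(C)): A:[data,ping] B:[pong] C:[] D:[]
After 5 (send(from=D, to=B, msg='hello')): A:[data,ping] B:[pong,hello] C:[] D:[]
After 6 (process(B)): A:[data,ping] B:[hello] C:[] D:[]
After 7 (send(from=B, to=A, msg='bye')): A:[data,ping,bye] B:[hello] C:[] D:[]
After 8 (send(from=C, to=B, msg='start')): A:[data,ping,bye] B:[hello,start] C:[] D:[]
After 9 (send(from=B, to=A, msg='sync')): A:[data,ping,bye,sync] B:[hello,start] C:[] D:[]
After 10 (send(from=B, to=A, msg='final')): A:[data,ping,bye,sync,final] B:[hello,start] C:[] D:[]
After 11 (process(A)): A:[ping,bye,sync,final] B:[hello,start] C:[] D:[]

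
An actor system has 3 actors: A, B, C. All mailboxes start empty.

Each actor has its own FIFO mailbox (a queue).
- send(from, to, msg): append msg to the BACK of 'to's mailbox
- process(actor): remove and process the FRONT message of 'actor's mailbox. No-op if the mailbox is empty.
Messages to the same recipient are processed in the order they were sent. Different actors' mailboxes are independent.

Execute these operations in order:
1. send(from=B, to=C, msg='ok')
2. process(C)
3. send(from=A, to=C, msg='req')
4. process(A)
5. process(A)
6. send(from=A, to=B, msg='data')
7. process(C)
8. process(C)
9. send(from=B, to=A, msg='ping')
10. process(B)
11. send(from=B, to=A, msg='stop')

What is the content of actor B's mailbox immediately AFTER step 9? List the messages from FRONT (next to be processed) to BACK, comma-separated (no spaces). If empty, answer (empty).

After 1 (send(from=B, to=C, msg='ok')): A:[] B:[] C:[ok]
After 2 (process(C)): A:[] B:[] C:[]
After 3 (send(from=A, to=C, msg='req')): A:[] B:[] C:[req]
After 4 (process(A)): A:[] B:[] C:[req]
After 5 (process(A)): A:[] B:[] C:[req]
After 6 (send(from=A, to=B, msg='data')): A:[] B:[data] C:[req]
After 7 (process(C)): A:[] B:[data] C:[]
After 8 (process(C)): A:[] B:[data] C:[]
After 9 (send(from=B, to=A, msg='ping')): A:[ping] B:[data] C:[]

data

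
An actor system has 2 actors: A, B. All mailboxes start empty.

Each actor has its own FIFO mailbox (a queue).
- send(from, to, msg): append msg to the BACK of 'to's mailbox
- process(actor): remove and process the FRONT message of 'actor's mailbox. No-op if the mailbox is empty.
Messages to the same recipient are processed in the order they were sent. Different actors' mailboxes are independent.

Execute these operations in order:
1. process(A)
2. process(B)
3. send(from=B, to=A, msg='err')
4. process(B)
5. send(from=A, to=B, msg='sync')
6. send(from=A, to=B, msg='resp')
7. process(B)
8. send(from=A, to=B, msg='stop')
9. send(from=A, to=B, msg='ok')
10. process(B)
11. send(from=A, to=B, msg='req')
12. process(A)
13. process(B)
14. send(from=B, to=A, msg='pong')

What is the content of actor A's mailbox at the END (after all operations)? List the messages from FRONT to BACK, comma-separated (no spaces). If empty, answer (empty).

Answer: pong

Derivation:
After 1 (process(A)): A:[] B:[]
After 2 (process(B)): A:[] B:[]
After 3 (send(from=B, to=A, msg='err')): A:[err] B:[]
After 4 (process(B)): A:[err] B:[]
After 5 (send(from=A, to=B, msg='sync')): A:[err] B:[sync]
After 6 (send(from=A, to=B, msg='resp')): A:[err] B:[sync,resp]
After 7 (process(B)): A:[err] B:[resp]
After 8 (send(from=A, to=B, msg='stop')): A:[err] B:[resp,stop]
After 9 (send(from=A, to=B, msg='ok')): A:[err] B:[resp,stop,ok]
After 10 (process(B)): A:[err] B:[stop,ok]
After 11 (send(from=A, to=B, msg='req')): A:[err] B:[stop,ok,req]
After 12 (process(A)): A:[] B:[stop,ok,req]
After 13 (process(B)): A:[] B:[ok,req]
After 14 (send(from=B, to=A, msg='pong')): A:[pong] B:[ok,req]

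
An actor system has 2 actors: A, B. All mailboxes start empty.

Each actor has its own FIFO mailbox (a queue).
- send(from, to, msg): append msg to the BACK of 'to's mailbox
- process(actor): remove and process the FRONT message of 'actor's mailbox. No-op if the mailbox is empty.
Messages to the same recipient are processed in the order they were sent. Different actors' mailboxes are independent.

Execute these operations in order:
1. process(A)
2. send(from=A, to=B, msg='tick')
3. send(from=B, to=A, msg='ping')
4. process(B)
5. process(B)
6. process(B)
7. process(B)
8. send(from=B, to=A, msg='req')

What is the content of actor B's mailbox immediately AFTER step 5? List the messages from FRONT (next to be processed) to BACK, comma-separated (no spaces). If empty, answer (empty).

After 1 (process(A)): A:[] B:[]
After 2 (send(from=A, to=B, msg='tick')): A:[] B:[tick]
After 3 (send(from=B, to=A, msg='ping')): A:[ping] B:[tick]
After 4 (process(B)): A:[ping] B:[]
After 5 (process(B)): A:[ping] B:[]

(empty)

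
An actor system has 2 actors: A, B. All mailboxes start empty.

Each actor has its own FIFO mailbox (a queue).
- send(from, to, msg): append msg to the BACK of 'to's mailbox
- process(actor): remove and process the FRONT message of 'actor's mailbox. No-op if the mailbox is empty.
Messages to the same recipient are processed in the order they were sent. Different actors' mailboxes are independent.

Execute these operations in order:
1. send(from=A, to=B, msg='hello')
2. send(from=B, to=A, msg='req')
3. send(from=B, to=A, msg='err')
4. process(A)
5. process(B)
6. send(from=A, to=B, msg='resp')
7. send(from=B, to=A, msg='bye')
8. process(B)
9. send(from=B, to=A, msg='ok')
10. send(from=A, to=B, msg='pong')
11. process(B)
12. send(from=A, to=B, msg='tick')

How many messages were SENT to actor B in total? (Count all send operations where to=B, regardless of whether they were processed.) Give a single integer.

Answer: 4

Derivation:
After 1 (send(from=A, to=B, msg='hello')): A:[] B:[hello]
After 2 (send(from=B, to=A, msg='req')): A:[req] B:[hello]
After 3 (send(from=B, to=A, msg='err')): A:[req,err] B:[hello]
After 4 (process(A)): A:[err] B:[hello]
After 5 (process(B)): A:[err] B:[]
After 6 (send(from=A, to=B, msg='resp')): A:[err] B:[resp]
After 7 (send(from=B, to=A, msg='bye')): A:[err,bye] B:[resp]
After 8 (process(B)): A:[err,bye] B:[]
After 9 (send(from=B, to=A, msg='ok')): A:[err,bye,ok] B:[]
After 10 (send(from=A, to=B, msg='pong')): A:[err,bye,ok] B:[pong]
After 11 (process(B)): A:[err,bye,ok] B:[]
After 12 (send(from=A, to=B, msg='tick')): A:[err,bye,ok] B:[tick]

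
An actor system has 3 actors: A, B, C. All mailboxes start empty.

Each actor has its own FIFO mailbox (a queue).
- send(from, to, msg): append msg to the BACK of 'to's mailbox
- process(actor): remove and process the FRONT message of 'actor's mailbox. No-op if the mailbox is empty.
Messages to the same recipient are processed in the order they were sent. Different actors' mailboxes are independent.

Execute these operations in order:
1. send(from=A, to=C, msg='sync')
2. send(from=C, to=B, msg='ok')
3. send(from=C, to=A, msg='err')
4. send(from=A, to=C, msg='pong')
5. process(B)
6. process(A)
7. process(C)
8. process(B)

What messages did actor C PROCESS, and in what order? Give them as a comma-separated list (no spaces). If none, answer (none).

Answer: sync

Derivation:
After 1 (send(from=A, to=C, msg='sync')): A:[] B:[] C:[sync]
After 2 (send(from=C, to=B, msg='ok')): A:[] B:[ok] C:[sync]
After 3 (send(from=C, to=A, msg='err')): A:[err] B:[ok] C:[sync]
After 4 (send(from=A, to=C, msg='pong')): A:[err] B:[ok] C:[sync,pong]
After 5 (process(B)): A:[err] B:[] C:[sync,pong]
After 6 (process(A)): A:[] B:[] C:[sync,pong]
After 7 (process(C)): A:[] B:[] C:[pong]
After 8 (process(B)): A:[] B:[] C:[pong]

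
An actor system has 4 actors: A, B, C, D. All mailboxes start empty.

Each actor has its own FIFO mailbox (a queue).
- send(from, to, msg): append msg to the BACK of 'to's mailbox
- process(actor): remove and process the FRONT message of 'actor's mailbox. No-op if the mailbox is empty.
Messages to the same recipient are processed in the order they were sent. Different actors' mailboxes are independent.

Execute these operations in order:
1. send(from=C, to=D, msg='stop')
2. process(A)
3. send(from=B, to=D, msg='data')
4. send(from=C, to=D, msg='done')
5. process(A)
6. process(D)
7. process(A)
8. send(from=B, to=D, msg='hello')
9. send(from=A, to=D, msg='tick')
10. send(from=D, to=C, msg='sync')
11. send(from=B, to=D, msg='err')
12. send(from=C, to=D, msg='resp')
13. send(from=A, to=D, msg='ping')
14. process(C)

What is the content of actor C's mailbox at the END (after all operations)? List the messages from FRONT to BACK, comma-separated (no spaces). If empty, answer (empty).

After 1 (send(from=C, to=D, msg='stop')): A:[] B:[] C:[] D:[stop]
After 2 (process(A)): A:[] B:[] C:[] D:[stop]
After 3 (send(from=B, to=D, msg='data')): A:[] B:[] C:[] D:[stop,data]
After 4 (send(from=C, to=D, msg='done')): A:[] B:[] C:[] D:[stop,data,done]
After 5 (process(A)): A:[] B:[] C:[] D:[stop,data,done]
After 6 (process(D)): A:[] B:[] C:[] D:[data,done]
After 7 (process(A)): A:[] B:[] C:[] D:[data,done]
After 8 (send(from=B, to=D, msg='hello')): A:[] B:[] C:[] D:[data,done,hello]
After 9 (send(from=A, to=D, msg='tick')): A:[] B:[] C:[] D:[data,done,hello,tick]
After 10 (send(from=D, to=C, msg='sync')): A:[] B:[] C:[sync] D:[data,done,hello,tick]
After 11 (send(from=B, to=D, msg='err')): A:[] B:[] C:[sync] D:[data,done,hello,tick,err]
After 12 (send(from=C, to=D, msg='resp')): A:[] B:[] C:[sync] D:[data,done,hello,tick,err,resp]
After 13 (send(from=A, to=D, msg='ping')): A:[] B:[] C:[sync] D:[data,done,hello,tick,err,resp,ping]
After 14 (process(C)): A:[] B:[] C:[] D:[data,done,hello,tick,err,resp,ping]

Answer: (empty)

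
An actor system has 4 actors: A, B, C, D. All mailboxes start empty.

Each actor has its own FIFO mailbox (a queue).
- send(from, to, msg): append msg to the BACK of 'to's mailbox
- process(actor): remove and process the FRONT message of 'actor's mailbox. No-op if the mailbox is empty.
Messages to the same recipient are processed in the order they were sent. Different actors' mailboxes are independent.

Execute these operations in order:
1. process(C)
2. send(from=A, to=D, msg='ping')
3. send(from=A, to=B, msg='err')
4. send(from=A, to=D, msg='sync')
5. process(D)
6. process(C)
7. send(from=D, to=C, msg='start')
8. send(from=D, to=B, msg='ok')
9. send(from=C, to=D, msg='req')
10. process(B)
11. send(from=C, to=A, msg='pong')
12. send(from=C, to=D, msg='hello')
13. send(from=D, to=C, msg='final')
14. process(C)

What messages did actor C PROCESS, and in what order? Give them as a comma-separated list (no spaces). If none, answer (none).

After 1 (process(C)): A:[] B:[] C:[] D:[]
After 2 (send(from=A, to=D, msg='ping')): A:[] B:[] C:[] D:[ping]
After 3 (send(from=A, to=B, msg='err')): A:[] B:[err] C:[] D:[ping]
After 4 (send(from=A, to=D, msg='sync')): A:[] B:[err] C:[] D:[ping,sync]
After 5 (process(D)): A:[] B:[err] C:[] D:[sync]
After 6 (process(C)): A:[] B:[err] C:[] D:[sync]
After 7 (send(from=D, to=C, msg='start')): A:[] B:[err] C:[start] D:[sync]
After 8 (send(from=D, to=B, msg='ok')): A:[] B:[err,ok] C:[start] D:[sync]
After 9 (send(from=C, to=D, msg='req')): A:[] B:[err,ok] C:[start] D:[sync,req]
After 10 (process(B)): A:[] B:[ok] C:[start] D:[sync,req]
After 11 (send(from=C, to=A, msg='pong')): A:[pong] B:[ok] C:[start] D:[sync,req]
After 12 (send(from=C, to=D, msg='hello')): A:[pong] B:[ok] C:[start] D:[sync,req,hello]
After 13 (send(from=D, to=C, msg='final')): A:[pong] B:[ok] C:[start,final] D:[sync,req,hello]
After 14 (process(C)): A:[pong] B:[ok] C:[final] D:[sync,req,hello]

Answer: start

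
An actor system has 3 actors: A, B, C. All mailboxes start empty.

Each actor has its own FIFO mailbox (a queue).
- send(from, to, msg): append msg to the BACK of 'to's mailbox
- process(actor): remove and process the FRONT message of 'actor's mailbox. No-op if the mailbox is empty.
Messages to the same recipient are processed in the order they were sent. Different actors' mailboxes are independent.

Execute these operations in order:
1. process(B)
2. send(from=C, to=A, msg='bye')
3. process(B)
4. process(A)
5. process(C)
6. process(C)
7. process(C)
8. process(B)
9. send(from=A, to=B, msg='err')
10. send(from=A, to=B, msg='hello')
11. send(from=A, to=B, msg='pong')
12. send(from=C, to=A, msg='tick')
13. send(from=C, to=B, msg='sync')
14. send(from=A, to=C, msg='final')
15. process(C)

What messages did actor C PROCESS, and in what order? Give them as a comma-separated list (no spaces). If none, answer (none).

After 1 (process(B)): A:[] B:[] C:[]
After 2 (send(from=C, to=A, msg='bye')): A:[bye] B:[] C:[]
After 3 (process(B)): A:[bye] B:[] C:[]
After 4 (process(A)): A:[] B:[] C:[]
After 5 (process(C)): A:[] B:[] C:[]
After 6 (process(C)): A:[] B:[] C:[]
After 7 (process(C)): A:[] B:[] C:[]
After 8 (process(B)): A:[] B:[] C:[]
After 9 (send(from=A, to=B, msg='err')): A:[] B:[err] C:[]
After 10 (send(from=A, to=B, msg='hello')): A:[] B:[err,hello] C:[]
After 11 (send(from=A, to=B, msg='pong')): A:[] B:[err,hello,pong] C:[]
After 12 (send(from=C, to=A, msg='tick')): A:[tick] B:[err,hello,pong] C:[]
After 13 (send(from=C, to=B, msg='sync')): A:[tick] B:[err,hello,pong,sync] C:[]
After 14 (send(from=A, to=C, msg='final')): A:[tick] B:[err,hello,pong,sync] C:[final]
After 15 (process(C)): A:[tick] B:[err,hello,pong,sync] C:[]

Answer: final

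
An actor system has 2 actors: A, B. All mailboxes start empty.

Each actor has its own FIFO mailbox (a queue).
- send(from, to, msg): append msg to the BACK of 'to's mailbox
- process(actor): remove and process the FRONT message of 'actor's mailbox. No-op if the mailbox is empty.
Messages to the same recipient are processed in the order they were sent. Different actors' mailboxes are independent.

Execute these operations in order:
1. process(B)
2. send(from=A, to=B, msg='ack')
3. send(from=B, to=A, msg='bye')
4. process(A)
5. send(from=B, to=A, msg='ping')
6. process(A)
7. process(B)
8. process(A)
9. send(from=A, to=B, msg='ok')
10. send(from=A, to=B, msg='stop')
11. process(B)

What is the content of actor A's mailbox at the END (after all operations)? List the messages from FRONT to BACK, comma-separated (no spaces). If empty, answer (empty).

After 1 (process(B)): A:[] B:[]
After 2 (send(from=A, to=B, msg='ack')): A:[] B:[ack]
After 3 (send(from=B, to=A, msg='bye')): A:[bye] B:[ack]
After 4 (process(A)): A:[] B:[ack]
After 5 (send(from=B, to=A, msg='ping')): A:[ping] B:[ack]
After 6 (process(A)): A:[] B:[ack]
After 7 (process(B)): A:[] B:[]
After 8 (process(A)): A:[] B:[]
After 9 (send(from=A, to=B, msg='ok')): A:[] B:[ok]
After 10 (send(from=A, to=B, msg='stop')): A:[] B:[ok,stop]
After 11 (process(B)): A:[] B:[stop]

Answer: (empty)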